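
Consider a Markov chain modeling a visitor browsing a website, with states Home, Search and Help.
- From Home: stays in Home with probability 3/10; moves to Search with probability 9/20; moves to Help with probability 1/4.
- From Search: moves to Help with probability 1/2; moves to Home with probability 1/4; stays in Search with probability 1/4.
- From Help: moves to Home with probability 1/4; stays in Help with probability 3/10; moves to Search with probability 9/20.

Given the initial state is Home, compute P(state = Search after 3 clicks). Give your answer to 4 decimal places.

Propagate the distribution vector 3 clicks from Home.
After 0 clicks: (1.0000, 0.0000, 0.0000)
After 1 click: (0.3000, 0.4500, 0.2500)
After 2 clicks: (0.2650, 0.3600, 0.3750)
After 3 clicks: (0.2633, 0.3780, 0.3588)
P(in Search after 3 clicks) = 0.3780

0.3780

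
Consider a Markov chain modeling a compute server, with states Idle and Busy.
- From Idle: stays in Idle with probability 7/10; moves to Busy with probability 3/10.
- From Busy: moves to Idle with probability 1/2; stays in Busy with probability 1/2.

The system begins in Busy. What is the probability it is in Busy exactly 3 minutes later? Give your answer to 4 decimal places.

0.3800

Propagate the distribution vector 3 minutes from Busy.
After 0 minutes: (0.0000, 1.0000)
After 1 minute: (0.5000, 0.5000)
After 2 minutes: (0.6000, 0.4000)
After 3 minutes: (0.6200, 0.3800)
P(in Busy after 3 minutes) = 0.3800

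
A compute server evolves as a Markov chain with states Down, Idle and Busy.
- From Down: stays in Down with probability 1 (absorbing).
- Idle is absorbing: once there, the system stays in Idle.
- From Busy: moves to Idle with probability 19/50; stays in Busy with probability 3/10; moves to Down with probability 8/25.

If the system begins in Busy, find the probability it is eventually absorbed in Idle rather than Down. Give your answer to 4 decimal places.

Let h(s) be the probability of absorption at Idle starting from transient state s. Then h(Idle) = 1 and h(Down) = 0. By first-step analysis:
h(Busy) = 0.32·0 + 0.38·1 + 0.3·h(Busy)
Solving: h(Busy) = 0.5429.
Starting from Busy, the probability is 0.5429.

0.5429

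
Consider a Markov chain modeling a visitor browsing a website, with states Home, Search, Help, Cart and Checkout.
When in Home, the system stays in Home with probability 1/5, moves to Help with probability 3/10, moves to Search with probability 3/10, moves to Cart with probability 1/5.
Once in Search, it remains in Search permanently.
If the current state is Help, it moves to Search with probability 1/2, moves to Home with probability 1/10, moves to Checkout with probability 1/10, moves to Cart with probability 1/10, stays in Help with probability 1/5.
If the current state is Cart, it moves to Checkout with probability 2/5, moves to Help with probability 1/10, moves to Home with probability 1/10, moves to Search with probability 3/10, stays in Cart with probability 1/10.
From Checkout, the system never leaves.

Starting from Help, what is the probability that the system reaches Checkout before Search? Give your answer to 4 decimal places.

0.2115

Let h(s) be the probability of absorption at Checkout starting from transient state s. Then h(Checkout) = 1 and h(Search) = 0. By first-step analysis:
h(Home) = 0.2·h(Home) + 0.3·0 + 0.3·h(Help) + 0.2·h(Cart)
h(Help) = 0.1·h(Home) + 0.5·0 + 0.2·h(Help) + 0.1·h(Cart) + 0.1·1
h(Cart) = 0.1·h(Home) + 0.3·0 + 0.1·h(Help) + 0.1·h(Cart) + 0.4·1
Solving: h(Home) = 0.2019, h(Help) = 0.2115, h(Cart) = 0.4904.
Starting from Help, the probability is 0.2115.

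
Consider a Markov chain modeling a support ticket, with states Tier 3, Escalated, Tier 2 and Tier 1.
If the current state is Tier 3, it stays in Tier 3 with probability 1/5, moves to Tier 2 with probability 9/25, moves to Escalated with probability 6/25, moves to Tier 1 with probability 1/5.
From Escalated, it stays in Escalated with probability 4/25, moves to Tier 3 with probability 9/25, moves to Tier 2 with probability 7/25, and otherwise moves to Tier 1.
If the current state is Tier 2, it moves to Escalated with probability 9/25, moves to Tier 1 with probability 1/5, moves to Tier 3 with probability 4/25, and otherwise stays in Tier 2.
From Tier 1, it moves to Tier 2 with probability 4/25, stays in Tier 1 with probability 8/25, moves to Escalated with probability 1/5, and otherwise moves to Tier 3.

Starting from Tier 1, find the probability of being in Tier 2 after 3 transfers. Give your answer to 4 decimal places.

0.2725

Propagate the distribution vector 3 transfers from Tier 1.
After 0 transfers: (0.0000, 0.0000, 0.0000, 1.0000)
After 1 transfer: (0.3200, 0.2000, 0.1600, 0.3200)
After 2 transfers: (0.2640, 0.2304, 0.2672, 0.2384)
After 3 transfers: (0.2548, 0.2441, 0.2725, 0.2286)
P(in Tier 2 after 3 transfers) = 0.2725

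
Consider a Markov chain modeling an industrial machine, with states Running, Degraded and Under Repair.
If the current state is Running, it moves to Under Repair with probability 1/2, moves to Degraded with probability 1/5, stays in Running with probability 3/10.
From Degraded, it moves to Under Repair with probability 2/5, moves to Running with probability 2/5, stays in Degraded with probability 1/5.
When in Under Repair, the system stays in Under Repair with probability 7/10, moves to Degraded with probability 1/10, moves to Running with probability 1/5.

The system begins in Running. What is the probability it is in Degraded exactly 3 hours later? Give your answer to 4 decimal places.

0.1420

Propagate the distribution vector 3 hours from Running.
After 0 hours: (1.0000, 0.0000, 0.0000)
After 1 hour: (0.3000, 0.2000, 0.5000)
After 2 hours: (0.2700, 0.1500, 0.5800)
After 3 hours: (0.2570, 0.1420, 0.6010)
P(in Degraded after 3 hours) = 0.1420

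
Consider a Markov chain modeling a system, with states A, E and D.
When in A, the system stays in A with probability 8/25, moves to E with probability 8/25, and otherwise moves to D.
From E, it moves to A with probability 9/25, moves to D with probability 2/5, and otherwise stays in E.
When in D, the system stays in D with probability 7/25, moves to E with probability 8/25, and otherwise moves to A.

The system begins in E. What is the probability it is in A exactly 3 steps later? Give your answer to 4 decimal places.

Propagate the distribution vector 3 steps from E.
After 0 steps: (0.0000, 1.0000, 0.0000)
After 1 step: (0.3600, 0.2400, 0.4000)
After 2 steps: (0.3616, 0.3008, 0.3376)
After 3 steps: (0.3590, 0.2959, 0.3450)
P(in A after 3 steps) = 0.3590

0.3590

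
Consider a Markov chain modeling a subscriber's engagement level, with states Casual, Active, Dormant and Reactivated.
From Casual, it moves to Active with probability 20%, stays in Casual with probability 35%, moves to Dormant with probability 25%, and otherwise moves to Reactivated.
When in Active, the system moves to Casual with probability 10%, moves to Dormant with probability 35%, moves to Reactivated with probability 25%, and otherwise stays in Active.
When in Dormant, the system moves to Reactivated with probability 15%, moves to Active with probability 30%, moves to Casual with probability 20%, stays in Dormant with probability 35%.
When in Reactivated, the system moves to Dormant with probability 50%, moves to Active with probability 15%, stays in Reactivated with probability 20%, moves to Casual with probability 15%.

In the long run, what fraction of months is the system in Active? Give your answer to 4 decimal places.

Let the stationary distribution be π with π = πP and π_1 + π_2 + π_3 + π_4 = 1.
π_1 = 0.35·π_1 + 0.1·π_2 + 0.2·π_3 + 0.15·π_4
π_2 = 0.2·π_1 + 0.3·π_2 + 0.3·π_3 + 0.15·π_4
π_3 = 0.25·π_1 + 0.35·π_2 + 0.35·π_3 + 0.5·π_4
Solving with the normalization constraint gives π = (0.1943, 0.2514, 0.3598, 0.1946).
So the stationary probability of Active is 0.2514.

0.2514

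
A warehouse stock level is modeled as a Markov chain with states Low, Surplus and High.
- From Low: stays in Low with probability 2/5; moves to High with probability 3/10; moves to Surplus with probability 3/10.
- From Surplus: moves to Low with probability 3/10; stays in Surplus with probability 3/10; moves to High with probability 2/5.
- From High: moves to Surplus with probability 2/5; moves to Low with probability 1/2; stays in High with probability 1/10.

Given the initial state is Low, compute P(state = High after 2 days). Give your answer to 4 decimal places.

Sum over the intermediate state after 1 day:
P = P(Low→Low)·P(Low→High) + P(Low→Surplus)·P(Surplus→High) + P(Low→High)·P(High→High)
  = 0.4×0.3 + 0.3×0.4 + 0.3×0.1
  = 0.1200 + 0.1200 + 0.0300 = 0.2700

0.2700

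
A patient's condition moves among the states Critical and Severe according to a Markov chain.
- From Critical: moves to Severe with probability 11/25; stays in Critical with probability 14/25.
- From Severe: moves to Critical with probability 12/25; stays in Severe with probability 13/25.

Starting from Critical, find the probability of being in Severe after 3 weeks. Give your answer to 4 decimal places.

Propagate the distribution vector 3 weeks from Critical.
After 0 weeks: (1.0000, 0.0000)
After 1 week: (0.5600, 0.4400)
After 2 weeks: (0.5248, 0.4752)
After 3 weeks: (0.5220, 0.4780)
P(in Severe after 3 weeks) = 0.4780

0.4780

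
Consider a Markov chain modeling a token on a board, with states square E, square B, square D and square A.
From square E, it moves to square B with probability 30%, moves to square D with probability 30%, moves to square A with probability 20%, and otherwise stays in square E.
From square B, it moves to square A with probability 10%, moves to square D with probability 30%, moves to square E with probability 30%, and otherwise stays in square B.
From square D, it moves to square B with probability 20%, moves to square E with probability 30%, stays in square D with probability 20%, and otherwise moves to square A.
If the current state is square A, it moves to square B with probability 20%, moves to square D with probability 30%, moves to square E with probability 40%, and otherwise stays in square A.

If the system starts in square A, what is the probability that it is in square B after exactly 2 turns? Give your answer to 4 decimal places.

Propagate the distribution vector 2 turns from square A.
After 0 turns: (0.0000, 0.0000, 0.0000, 1.0000)
After 1 turn: (0.4000, 0.2000, 0.3000, 0.1000)
After 2 turns: (0.2700, 0.2600, 0.2700, 0.2000)
P(in square B after 2 turns) = 0.2600

0.2600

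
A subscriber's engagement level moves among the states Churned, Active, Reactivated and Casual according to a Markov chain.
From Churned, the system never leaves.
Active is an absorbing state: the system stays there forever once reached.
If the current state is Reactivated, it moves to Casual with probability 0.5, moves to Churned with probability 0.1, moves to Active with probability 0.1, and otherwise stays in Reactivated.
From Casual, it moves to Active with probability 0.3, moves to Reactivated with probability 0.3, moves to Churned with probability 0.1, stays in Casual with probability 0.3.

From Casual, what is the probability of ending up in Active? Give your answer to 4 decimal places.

0.7059

Let h(s) be the probability of absorption at Active starting from transient state s. Then h(Active) = 1 and h(Churned) = 0. By first-step analysis:
h(Reactivated) = 0.1·0 + 0.1·1 + 0.3·h(Reactivated) + 0.5·h(Casual)
h(Casual) = 0.1·0 + 0.3·1 + 0.3·h(Reactivated) + 0.3·h(Casual)
Solving: h(Reactivated) = 0.6471, h(Casual) = 0.7059.
Starting from Casual, the probability is 0.7059.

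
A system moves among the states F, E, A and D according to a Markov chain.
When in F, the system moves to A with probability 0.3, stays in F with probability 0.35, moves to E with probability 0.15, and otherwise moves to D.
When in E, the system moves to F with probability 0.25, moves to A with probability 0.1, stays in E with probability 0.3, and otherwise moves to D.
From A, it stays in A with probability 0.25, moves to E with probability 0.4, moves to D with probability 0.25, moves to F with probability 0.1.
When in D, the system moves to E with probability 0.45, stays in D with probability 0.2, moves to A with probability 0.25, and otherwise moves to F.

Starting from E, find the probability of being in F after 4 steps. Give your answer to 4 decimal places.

Propagate the distribution vector 4 steps from E.
After 0 steps: (0.0000, 1.0000, 0.0000, 0.0000)
After 1 step: (0.2500, 0.3000, 0.1000, 0.3500)
After 2 steps: (0.2075, 0.3250, 0.2175, 0.2500)
After 3 steps: (0.2006, 0.3281, 0.2116, 0.2596)
After 4 steps: (0.1994, 0.3300, 0.2108, 0.2598)
P(in F after 4 steps) = 0.1994

0.1994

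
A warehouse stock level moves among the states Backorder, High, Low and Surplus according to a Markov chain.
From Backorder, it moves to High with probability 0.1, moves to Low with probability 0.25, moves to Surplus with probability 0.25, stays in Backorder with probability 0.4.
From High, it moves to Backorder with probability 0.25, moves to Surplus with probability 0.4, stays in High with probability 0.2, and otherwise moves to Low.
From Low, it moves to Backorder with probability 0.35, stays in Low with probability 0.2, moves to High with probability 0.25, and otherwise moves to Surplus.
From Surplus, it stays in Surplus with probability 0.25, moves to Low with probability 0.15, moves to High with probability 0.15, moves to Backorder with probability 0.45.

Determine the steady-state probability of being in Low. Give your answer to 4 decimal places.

0.1978

Let the stationary distribution be π with π = πP and π_1 + π_2 + π_3 + π_4 = 1.
π_1 = 0.4·π_1 + 0.25·π_2 + 0.35·π_3 + 0.45·π_4
π_2 = 0.1·π_1 + 0.2·π_2 + 0.25·π_3 + 0.15·π_4
π_3 = 0.25·π_1 + 0.15·π_2 + 0.2·π_3 + 0.15·π_4
Solving with the normalization constraint gives π = (0.3795, 0.1587, 0.1978, 0.2639).
So the stationary probability of Low is 0.1978.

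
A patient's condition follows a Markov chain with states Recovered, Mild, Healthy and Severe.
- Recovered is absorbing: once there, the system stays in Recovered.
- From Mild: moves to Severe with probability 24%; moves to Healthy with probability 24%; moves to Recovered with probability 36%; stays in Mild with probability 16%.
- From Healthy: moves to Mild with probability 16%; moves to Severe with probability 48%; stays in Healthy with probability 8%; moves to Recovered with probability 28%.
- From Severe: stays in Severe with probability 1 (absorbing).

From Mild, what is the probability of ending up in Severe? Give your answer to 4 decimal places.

0.4575

Let h(s) be the probability of absorption at Severe starting from transient state s. Then h(Severe) = 1 and h(Recovered) = 0. By first-step analysis:
h(Mild) = 0.36·0 + 0.16·h(Mild) + 0.24·h(Healthy) + 0.24·1
h(Healthy) = 0.28·0 + 0.16·h(Mild) + 0.08·h(Healthy) + 0.48·1
Solving: h(Mild) = 0.4575, h(Healthy) = 0.6013.
Starting from Mild, the probability is 0.4575.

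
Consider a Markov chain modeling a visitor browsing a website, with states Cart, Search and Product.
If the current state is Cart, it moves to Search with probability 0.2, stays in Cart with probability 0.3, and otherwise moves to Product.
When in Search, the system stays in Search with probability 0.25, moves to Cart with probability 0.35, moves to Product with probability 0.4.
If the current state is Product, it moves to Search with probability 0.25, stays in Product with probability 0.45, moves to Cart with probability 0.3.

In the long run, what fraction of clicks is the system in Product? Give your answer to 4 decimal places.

Let the stationary distribution be π with π = πP and π_1 + π_2 + π_3 = 1.
π_1 = 0.3·π_1 + 0.35·π_2 + 0.3·π_3
π_2 = 0.2·π_1 + 0.25·π_2 + 0.25·π_3
Solving with the normalization constraint gives π = (0.3117, 0.2344, 0.4539).
So the stationary probability of Product is 0.4539.

0.4539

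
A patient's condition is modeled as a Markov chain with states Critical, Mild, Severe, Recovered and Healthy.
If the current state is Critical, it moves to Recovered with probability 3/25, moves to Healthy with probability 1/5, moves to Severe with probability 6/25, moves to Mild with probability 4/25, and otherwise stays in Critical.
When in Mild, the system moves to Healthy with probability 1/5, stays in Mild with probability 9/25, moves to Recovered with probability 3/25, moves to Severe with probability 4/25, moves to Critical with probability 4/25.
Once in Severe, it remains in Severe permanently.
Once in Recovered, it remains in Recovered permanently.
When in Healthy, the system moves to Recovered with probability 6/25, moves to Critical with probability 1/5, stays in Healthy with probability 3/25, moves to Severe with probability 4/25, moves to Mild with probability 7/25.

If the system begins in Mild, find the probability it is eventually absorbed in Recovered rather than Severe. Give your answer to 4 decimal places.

0.4480

Let h(s) be the probability of absorption at Recovered starting from transient state s. Then h(Recovered) = 1 and h(Severe) = 0. By first-step analysis:
h(Critical) = 0.28·h(Critical) + 0.16·h(Mild) + 0.24·0 + 0.12·1 + 0.2·h(Healthy)
h(Mild) = 0.16·h(Critical) + 0.36·h(Mild) + 0.16·0 + 0.12·1 + 0.2·h(Healthy)
h(Healthy) = 0.2·h(Critical) + 0.28·h(Mild) + 0.16·0 + 0.24·1 + 0.12·h(Healthy)
Solving: h(Critical) = 0.4073, h(Mild) = 0.4480, h(Healthy) = 0.5078.
Starting from Mild, the probability is 0.4480.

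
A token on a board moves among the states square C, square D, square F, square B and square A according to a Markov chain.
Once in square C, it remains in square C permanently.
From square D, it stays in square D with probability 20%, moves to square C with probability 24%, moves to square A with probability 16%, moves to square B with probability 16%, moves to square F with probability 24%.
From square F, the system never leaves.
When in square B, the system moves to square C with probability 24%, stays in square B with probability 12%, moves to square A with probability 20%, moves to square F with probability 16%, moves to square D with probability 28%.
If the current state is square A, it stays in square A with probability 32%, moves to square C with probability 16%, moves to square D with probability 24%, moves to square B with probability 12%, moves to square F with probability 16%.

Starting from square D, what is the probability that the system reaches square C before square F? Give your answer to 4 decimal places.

Let h(s) be the probability of absorption at square C starting from transient state s. Then h(square C) = 1 and h(square F) = 0. By first-step analysis:
h(square D) = 0.24·1 + 0.2·h(square D) + 0.24·0 + 0.16·h(square B) + 0.16·h(square A)
h(square B) = 0.24·1 + 0.28·h(square D) + 0.16·0 + 0.12·h(square B) + 0.2·h(square A)
h(square A) = 0.16·1 + 0.24·h(square D) + 0.16·0 + 0.12·h(square B) + 0.32·h(square A)
Solving: h(square D) = 0.5134, h(square B) = 0.5529, h(square A) = 0.5141.
Starting from square D, the probability is 0.5134.

0.5134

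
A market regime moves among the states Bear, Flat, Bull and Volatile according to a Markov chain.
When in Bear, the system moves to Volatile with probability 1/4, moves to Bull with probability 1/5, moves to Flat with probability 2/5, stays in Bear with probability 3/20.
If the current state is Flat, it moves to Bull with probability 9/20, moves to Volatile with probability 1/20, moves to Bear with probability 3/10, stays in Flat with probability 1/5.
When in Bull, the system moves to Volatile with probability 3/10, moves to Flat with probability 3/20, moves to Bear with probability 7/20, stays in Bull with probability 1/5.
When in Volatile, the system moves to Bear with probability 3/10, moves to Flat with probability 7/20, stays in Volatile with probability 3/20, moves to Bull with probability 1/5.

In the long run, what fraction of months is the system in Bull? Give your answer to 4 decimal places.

Let the stationary distribution be π with π = πP and π_1 + π_2 + π_3 + π_4 = 1.
π_1 = 0.15·π_1 + 0.3·π_2 + 0.35·π_3 + 0.3·π_4
π_2 = 0.4·π_1 + 0.2·π_2 + 0.15·π_3 + 0.35·π_4
π_3 = 0.2·π_1 + 0.45·π_2 + 0.2·π_3 + 0.2·π_4
Solving with the normalization constraint gives π = (0.2725, 0.2697, 0.2674, 0.1904).
So the stationary probability of Bull is 0.2674.

0.2674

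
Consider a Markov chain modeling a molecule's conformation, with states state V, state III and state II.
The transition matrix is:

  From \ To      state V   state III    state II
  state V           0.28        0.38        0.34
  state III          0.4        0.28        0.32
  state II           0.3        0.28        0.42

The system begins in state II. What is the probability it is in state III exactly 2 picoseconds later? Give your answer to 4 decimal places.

0.3100

Sum over the intermediate state after 1 picosecond:
P = P(state II→state V)·P(state V→state III) + P(state II→state III)·P(state III→state III) + P(state II→state II)·P(state II→state III)
  = 0.3×0.38 + 0.28×0.28 + 0.42×0.28
  = 0.1140 + 0.0784 + 0.1176 = 0.3100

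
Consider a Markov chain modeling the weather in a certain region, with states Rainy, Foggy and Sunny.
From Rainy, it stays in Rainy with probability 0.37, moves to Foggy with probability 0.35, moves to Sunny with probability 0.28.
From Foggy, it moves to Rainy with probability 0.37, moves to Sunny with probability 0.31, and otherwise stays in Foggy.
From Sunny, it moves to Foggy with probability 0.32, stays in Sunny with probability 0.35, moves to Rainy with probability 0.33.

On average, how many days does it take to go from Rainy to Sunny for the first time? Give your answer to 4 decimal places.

3.4460

Let t(s) be the expected number of days to first reach Sunny from state s, with t(Sunny) = 0. Conditioning on the first day:
t(Rainy) = 1 + 0.37·t(Rainy) + 0.35·t(Foggy)
t(Foggy) = 1 + 0.37·t(Rainy) + 0.32·t(Foggy)
Solving: t(Rainy) = 3.4460, t(Foggy) = 3.3456.
Expected days from Rainy to Sunny: 3.4460.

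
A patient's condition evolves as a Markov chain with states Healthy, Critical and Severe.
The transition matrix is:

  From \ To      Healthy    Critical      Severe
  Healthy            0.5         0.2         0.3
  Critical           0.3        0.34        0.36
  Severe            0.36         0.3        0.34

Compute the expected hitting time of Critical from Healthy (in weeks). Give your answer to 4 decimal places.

Let t(s) be the expected number of weeks to first reach Critical from state s, with t(Critical) = 0. Conditioning on the first week:
t(Healthy) = 1 + 0.5·t(Healthy) + 0.3·t(Severe)
t(Severe) = 1 + 0.36·t(Healthy) + 0.34·t(Severe)
Solving: t(Healthy) = 4.3243, t(Severe) = 3.8739.
Expected weeks from Healthy to Critical: 4.3243.

4.3243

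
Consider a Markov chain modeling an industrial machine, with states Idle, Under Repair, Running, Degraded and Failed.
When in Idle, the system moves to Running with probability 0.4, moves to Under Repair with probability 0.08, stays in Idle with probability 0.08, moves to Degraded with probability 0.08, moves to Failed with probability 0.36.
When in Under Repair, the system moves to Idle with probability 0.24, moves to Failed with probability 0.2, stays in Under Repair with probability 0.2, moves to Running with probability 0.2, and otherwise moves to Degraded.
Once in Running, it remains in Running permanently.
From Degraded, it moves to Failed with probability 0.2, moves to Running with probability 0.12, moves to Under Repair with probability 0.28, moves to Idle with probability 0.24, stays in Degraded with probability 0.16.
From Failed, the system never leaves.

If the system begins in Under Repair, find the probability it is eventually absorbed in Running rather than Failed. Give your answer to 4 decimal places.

Let h(s) be the probability of absorption at Running starting from transient state s. Then h(Running) = 1 and h(Failed) = 0. By first-step analysis:
h(Idle) = 0.08·h(Idle) + 0.08·h(Under Repair) + 0.4·1 + 0.08·h(Degraded) + 0.36·0
h(Under Repair) = 0.24·h(Idle) + 0.2·h(Under Repair) + 0.2·1 + 0.16·h(Degraded) + 0.2·0
h(Degraded) = 0.24·h(Idle) + 0.28·h(Under Repair) + 0.12·1 + 0.16·h(Degraded) + 0.2·0
Solving: h(Idle) = 0.5176, h(Under Repair) = 0.4965, h(Degraded) = 0.4563.
Starting from Under Repair, the probability is 0.4965.

0.4965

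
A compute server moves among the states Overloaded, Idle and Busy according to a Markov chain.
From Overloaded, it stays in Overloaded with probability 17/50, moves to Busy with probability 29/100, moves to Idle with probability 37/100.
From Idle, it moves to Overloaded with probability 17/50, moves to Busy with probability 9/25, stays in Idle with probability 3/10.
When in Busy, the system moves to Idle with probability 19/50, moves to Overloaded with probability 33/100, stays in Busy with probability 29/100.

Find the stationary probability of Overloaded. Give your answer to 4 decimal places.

0.3369

Let the stationary distribution be π with π = πP and π_1 + π_2 + π_3 = 1.
π_1 = 0.34·π_1 + 0.34·π_2 + 0.33·π_3
π_2 = 0.37·π_1 + 0.3·π_2 + 0.38·π_3
Solving with the normalization constraint gives π = (0.3369, 0.3487, 0.3144).
So the stationary probability of Overloaded is 0.3369.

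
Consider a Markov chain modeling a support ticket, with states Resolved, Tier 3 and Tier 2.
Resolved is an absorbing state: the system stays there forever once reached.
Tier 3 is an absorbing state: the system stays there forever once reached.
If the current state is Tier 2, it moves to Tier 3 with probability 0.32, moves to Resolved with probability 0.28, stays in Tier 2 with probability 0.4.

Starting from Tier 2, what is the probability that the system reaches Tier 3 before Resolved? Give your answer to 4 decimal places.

0.5333

Let h(s) be the probability of absorption at Tier 3 starting from transient state s. Then h(Tier 3) = 1 and h(Resolved) = 0. By first-step analysis:
h(Tier 2) = 0.28·0 + 0.32·1 + 0.4·h(Tier 2)
Solving: h(Tier 2) = 0.5333.
Starting from Tier 2, the probability is 0.5333.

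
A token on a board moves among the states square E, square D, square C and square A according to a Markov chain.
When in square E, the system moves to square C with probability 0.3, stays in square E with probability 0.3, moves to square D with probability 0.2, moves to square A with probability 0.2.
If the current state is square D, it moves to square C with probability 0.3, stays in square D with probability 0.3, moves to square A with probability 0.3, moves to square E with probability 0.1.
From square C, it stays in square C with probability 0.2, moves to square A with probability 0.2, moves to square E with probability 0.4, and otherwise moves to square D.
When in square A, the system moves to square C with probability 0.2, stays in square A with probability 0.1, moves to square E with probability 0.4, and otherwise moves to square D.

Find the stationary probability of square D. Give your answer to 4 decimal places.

Let the stationary distribution be π with π = πP and π_1 + π_2 + π_3 + π_4 = 1.
π_1 = 0.3·π_1 + 0.1·π_2 + 0.4·π_3 + 0.4·π_4
π_2 = 0.2·π_1 + 0.3·π_2 + 0.2·π_3 + 0.3·π_4
π_3 = 0.3·π_1 + 0.3·π_2 + 0.2·π_3 + 0.2·π_4
Solving with the normalization constraint gives π = (0.2968, 0.2449, 0.2542, 0.2041).
So the stationary probability of square D is 0.2449.

0.2449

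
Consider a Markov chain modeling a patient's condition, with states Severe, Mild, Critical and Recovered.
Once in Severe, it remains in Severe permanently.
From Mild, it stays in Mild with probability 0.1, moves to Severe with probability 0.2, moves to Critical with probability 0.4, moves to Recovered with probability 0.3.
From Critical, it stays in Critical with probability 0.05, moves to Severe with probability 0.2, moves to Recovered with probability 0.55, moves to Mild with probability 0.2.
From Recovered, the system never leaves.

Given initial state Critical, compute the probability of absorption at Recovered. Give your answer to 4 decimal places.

0.7161

Let h(s) be the probability of absorption at Recovered starting from transient state s. Then h(Recovered) = 1 and h(Severe) = 0. By first-step analysis:
h(Mild) = 0.2·0 + 0.1·h(Mild) + 0.4·h(Critical) + 0.3·1
h(Critical) = 0.2·0 + 0.2·h(Mild) + 0.05·h(Critical) + 0.55·1
Solving: h(Mild) = 0.6516, h(Critical) = 0.7161.
Starting from Critical, the probability is 0.7161.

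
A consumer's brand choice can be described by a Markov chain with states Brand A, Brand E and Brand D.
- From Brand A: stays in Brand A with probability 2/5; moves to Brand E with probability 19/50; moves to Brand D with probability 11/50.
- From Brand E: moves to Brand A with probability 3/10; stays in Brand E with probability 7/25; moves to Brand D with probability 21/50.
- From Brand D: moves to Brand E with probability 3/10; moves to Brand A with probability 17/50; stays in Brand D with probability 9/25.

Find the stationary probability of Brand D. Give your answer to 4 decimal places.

0.3306

Let the stationary distribution be π with π = πP and π_1 + π_2 + π_3 = 1.
π_1 = 0.4·π_1 + 0.3·π_2 + 0.34·π_3
π_2 = 0.38·π_1 + 0.28·π_2 + 0.3·π_3
Solving with the normalization constraint gives π = (0.3480, 0.3214, 0.3306).
So the stationary probability of Brand D is 0.3306.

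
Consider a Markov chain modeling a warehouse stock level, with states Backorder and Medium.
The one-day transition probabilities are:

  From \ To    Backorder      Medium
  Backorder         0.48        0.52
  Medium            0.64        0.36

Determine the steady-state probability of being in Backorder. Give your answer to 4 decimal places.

Let the stationary distribution be π with π = πP and π_1 + π_2 = 1.
π_1 = 0.48·π_1 + 0.64·π_2
Solving with the normalization constraint gives π = (0.5517, 0.4483).
So the stationary probability of Backorder is 0.5517.

0.5517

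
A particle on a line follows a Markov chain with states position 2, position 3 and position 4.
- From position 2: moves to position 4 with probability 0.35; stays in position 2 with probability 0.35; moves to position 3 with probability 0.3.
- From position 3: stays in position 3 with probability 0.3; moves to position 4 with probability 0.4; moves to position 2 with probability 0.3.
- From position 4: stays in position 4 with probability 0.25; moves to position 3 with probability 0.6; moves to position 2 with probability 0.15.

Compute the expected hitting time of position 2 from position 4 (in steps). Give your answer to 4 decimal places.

4.5614

Let t(s) be the expected number of steps to first reach position 2 from state s, with t(position 2) = 0. Conditioning on the first step:
t(position 3) = 1 + 0.3·t(position 3) + 0.4·t(position 4)
t(position 4) = 1 + 0.6·t(position 3) + 0.25·t(position 4)
Solving: t(position 3) = 4.0351, t(position 4) = 4.5614.
Expected steps from position 4 to position 2: 4.5614.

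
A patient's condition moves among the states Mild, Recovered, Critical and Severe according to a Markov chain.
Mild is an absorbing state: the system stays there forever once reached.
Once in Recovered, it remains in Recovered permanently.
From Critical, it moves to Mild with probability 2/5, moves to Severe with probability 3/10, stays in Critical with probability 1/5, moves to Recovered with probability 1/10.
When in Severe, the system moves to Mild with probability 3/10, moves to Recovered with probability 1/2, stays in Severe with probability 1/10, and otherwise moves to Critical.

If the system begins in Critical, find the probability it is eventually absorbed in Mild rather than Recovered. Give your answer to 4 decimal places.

0.6522

Let h(s) be the probability of absorption at Mild starting from transient state s. Then h(Mild) = 1 and h(Recovered) = 0. By first-step analysis:
h(Critical) = 0.4·1 + 0.1·0 + 0.2·h(Critical) + 0.3·h(Severe)
h(Severe) = 0.3·1 + 0.5·0 + 0.1·h(Critical) + 0.1·h(Severe)
Solving: h(Critical) = 0.6522, h(Severe) = 0.4058.
Starting from Critical, the probability is 0.6522.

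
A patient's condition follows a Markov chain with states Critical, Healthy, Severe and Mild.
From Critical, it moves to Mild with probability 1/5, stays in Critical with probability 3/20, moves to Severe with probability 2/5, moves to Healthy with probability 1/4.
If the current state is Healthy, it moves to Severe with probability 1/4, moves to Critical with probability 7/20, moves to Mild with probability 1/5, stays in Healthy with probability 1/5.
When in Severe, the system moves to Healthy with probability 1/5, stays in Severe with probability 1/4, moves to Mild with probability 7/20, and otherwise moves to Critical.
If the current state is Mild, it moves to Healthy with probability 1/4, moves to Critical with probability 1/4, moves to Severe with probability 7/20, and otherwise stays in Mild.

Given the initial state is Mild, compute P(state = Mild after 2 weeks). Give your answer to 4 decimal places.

Propagate the distribution vector 2 weeks from Mild.
After 0 weeks: (0.0000, 0.0000, 0.0000, 1.0000)
After 1 week: (0.2500, 0.2500, 0.3500, 0.1500)
After 2 weeks: (0.2325, 0.2200, 0.3025, 0.2450)
P(in Mild after 2 weeks) = 0.2450

0.2450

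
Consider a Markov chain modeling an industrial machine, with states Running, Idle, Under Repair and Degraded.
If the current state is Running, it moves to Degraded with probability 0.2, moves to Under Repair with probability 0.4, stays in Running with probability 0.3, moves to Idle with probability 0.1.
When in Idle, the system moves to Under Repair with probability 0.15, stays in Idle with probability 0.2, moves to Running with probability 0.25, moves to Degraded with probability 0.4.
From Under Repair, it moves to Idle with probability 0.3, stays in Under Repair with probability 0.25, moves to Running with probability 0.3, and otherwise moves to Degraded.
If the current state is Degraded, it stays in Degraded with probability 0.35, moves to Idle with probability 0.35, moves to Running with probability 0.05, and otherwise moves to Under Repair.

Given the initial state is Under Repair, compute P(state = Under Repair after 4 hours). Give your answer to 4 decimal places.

Propagate the distribution vector 4 hours from Under Repair.
After 0 hours: (0.0000, 0.0000, 1.0000, 0.0000)
After 1 hour: (0.3000, 0.3000, 0.2500, 0.1500)
After 2 hours: (0.2475, 0.2175, 0.2650, 0.2700)
After 3 hours: (0.2216, 0.2423, 0.2654, 0.2708)
After 4 hours: (0.2202, 0.2450, 0.2590, 0.2758)
P(in Under Repair after 4 hours) = 0.2590

0.2590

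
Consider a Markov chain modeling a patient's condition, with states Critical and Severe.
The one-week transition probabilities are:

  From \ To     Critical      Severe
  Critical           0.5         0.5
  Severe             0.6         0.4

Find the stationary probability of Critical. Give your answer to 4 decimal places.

Let the stationary distribution be π with π = πP and π_1 + π_2 = 1.
π_1 = 0.5·π_1 + 0.6·π_2
Solving with the normalization constraint gives π = (0.5455, 0.4545).
So the stationary probability of Critical is 0.5455.

0.5455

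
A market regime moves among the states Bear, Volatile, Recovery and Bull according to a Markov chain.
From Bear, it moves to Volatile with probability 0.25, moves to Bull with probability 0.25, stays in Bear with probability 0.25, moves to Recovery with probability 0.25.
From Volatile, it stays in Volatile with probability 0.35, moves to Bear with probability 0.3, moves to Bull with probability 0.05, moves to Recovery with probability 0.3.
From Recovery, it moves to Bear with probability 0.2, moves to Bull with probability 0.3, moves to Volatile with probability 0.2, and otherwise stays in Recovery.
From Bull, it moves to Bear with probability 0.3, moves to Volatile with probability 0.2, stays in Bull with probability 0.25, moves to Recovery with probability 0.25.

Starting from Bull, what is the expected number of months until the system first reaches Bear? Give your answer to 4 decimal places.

Let t(s) be the expected number of months to first reach Bear from state s, with t(Bear) = 0. Conditioning on the first month:
t(Volatile) = 1 + 0.35·t(Volatile) + 0.3·t(Recovery) + 0.05·t(Bull)
t(Recovery) = 1 + 0.2·t(Volatile) + 0.3·t(Recovery) + 0.3·t(Bull)
t(Bull) = 1 + 0.2·t(Volatile) + 0.25·t(Recovery) + 0.25·t(Bull)
Solving: t(Volatile) = 3.6932, t(Recovery) = 4.0568, t(Bull) = 3.6705.
Expected months from Bull to Bear: 3.6705.

3.6705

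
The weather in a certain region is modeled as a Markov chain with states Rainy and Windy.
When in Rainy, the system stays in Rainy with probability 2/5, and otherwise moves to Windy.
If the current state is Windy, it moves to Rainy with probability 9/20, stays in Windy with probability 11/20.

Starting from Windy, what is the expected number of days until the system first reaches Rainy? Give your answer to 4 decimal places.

Let t(s) be the expected number of days to first reach Rainy from state s, with t(Rainy) = 0. Conditioning on the first day:
t(Windy) = 1 + 0.55·t(Windy)
Solving: t(Windy) = 2.2222.
Expected days from Windy to Rainy: 2.2222.

2.2222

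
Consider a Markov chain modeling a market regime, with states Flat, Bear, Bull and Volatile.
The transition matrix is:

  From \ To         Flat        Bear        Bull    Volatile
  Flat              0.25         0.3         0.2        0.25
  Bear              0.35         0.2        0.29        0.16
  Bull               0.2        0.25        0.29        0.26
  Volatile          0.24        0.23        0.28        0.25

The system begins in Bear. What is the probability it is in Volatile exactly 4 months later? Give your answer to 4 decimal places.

0.2306

Propagate the distribution vector 4 months from Bear.
After 0 months: (0.0000, 1.0000, 0.0000, 0.0000)
After 1 month: (0.3500, 0.2000, 0.2900, 0.1600)
After 2 months: (0.2539, 0.2543, 0.2569, 0.2349)
After 3 months: (0.2602, 0.2453, 0.2648, 0.2297)
After 4 months: (0.2590, 0.2462, 0.2643, 0.2306)
P(in Volatile after 4 months) = 0.2306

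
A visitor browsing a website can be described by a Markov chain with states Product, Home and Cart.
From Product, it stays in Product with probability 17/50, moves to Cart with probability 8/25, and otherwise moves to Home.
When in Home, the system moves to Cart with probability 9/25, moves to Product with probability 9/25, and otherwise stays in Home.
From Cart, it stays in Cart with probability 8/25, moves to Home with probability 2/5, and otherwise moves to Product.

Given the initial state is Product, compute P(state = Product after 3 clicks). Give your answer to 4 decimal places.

0.3268

Propagate the distribution vector 3 clicks from Product.
After 0 clicks: (1.0000, 0.0000, 0.0000)
After 1 click: (0.3400, 0.3400, 0.3200)
After 2 clicks: (0.3276, 0.3388, 0.3336)
After 3 clicks: (0.3268, 0.3397, 0.3336)
P(in Product after 3 clicks) = 0.3268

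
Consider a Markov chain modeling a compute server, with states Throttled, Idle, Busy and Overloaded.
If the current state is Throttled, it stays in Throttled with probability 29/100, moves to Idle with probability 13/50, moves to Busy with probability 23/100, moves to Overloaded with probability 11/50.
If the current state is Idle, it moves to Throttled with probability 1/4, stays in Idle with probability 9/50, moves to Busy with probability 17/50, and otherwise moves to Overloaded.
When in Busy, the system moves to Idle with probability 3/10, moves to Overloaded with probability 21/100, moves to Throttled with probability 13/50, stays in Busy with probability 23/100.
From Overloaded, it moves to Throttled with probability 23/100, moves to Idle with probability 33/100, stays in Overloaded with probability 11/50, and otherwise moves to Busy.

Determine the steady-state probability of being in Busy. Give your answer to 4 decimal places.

0.2569

Let the stationary distribution be π with π = πP and π_1 + π_2 + π_3 + π_4 = 1.
π_1 = 0.29·π_1 + 0.25·π_2 + 0.26·π_3 + 0.23·π_4
π_2 = 0.26·π_1 + 0.18·π_2 + 0.3·π_3 + 0.33·π_4
π_3 = 0.23·π_1 + 0.34·π_2 + 0.23·π_3 + 0.22·π_4
Solving with the normalization constraint gives π = (0.2585, 0.2645, 0.2569, 0.2201).
So the stationary probability of Busy is 0.2569.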